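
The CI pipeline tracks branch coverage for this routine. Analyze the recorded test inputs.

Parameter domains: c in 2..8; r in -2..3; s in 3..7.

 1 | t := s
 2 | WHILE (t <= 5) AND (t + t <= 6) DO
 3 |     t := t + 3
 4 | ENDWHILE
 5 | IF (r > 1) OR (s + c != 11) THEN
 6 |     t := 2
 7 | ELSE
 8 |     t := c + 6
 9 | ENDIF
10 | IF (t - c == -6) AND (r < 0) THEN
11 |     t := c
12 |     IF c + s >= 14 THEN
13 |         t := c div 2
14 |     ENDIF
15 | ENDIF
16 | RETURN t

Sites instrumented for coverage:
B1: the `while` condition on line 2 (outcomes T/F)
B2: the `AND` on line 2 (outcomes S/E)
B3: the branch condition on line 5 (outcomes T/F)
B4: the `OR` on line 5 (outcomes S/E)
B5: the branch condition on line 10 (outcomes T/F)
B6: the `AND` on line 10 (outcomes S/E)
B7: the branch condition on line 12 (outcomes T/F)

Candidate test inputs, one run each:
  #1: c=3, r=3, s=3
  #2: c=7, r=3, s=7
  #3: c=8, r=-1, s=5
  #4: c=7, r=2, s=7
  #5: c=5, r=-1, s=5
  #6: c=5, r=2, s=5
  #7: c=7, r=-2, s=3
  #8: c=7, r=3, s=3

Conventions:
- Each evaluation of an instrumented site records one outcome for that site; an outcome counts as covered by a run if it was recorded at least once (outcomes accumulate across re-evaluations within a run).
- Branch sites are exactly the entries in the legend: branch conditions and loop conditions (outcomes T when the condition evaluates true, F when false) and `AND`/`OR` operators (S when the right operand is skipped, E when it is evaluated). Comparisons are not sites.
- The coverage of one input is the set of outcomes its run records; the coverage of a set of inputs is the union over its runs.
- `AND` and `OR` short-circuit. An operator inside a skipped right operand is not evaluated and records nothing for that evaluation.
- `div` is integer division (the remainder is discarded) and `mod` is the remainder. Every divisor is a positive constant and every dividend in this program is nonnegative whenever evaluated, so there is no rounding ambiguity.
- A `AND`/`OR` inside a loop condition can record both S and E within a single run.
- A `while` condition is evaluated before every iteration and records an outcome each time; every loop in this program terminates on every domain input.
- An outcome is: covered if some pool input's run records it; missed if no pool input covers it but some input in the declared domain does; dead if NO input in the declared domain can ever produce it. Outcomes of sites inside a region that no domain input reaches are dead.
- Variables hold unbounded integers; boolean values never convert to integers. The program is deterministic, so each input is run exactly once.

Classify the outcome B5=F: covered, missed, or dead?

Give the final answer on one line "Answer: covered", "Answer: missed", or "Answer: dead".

B5=F is recorded by pool input(s) 1, 2, 4, 5, 6, 7, 8 -> covered

Answer: covered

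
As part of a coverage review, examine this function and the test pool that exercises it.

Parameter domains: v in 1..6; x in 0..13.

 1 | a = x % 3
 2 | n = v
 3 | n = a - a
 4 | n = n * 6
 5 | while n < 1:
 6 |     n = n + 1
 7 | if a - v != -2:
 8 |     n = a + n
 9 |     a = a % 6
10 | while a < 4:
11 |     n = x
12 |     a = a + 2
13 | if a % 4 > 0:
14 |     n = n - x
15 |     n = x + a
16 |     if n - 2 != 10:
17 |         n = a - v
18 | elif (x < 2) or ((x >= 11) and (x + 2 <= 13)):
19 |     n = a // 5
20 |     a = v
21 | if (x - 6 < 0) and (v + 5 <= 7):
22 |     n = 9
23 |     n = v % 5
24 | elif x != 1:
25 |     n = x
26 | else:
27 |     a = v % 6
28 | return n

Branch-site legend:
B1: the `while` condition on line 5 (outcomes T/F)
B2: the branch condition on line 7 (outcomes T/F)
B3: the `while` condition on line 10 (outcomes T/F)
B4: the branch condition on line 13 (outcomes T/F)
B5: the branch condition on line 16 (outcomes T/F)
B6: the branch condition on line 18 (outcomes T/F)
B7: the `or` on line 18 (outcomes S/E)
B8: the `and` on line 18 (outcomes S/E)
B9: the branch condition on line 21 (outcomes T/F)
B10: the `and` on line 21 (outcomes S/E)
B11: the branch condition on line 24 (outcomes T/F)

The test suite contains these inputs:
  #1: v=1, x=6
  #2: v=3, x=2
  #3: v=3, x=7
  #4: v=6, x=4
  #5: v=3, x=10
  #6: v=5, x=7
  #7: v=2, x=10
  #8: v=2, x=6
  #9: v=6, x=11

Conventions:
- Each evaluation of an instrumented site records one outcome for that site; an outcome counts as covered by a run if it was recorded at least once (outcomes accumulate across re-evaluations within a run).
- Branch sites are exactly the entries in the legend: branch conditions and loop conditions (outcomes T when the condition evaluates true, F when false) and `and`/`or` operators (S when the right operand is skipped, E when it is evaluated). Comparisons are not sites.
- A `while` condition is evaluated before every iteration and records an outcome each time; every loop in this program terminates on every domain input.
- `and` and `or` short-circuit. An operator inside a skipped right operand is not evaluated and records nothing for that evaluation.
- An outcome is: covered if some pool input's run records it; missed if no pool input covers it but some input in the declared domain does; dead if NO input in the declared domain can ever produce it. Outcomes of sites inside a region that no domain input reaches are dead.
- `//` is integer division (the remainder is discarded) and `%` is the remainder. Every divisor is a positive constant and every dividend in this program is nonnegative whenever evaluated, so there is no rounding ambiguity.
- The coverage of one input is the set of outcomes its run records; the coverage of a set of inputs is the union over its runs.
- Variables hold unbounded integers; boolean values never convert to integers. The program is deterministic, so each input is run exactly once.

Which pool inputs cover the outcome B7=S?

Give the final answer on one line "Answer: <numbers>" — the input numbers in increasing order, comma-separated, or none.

input #1 (v=1, x=6): does not produce B7=S
input #2 (v=3, x=2): does not produce B7=S
input #3 (v=3, x=7): does not produce B7=S
input #4 (v=6, x=4): does not produce B7=S
input #5 (v=3, x=10): does not produce B7=S
input #6 (v=5, x=7): does not produce B7=S
input #7 (v=2, x=10): does not produce B7=S
input #8 (v=2, x=6): does not produce B7=S
input #9 (v=6, x=11): does not produce B7=S

Answer: none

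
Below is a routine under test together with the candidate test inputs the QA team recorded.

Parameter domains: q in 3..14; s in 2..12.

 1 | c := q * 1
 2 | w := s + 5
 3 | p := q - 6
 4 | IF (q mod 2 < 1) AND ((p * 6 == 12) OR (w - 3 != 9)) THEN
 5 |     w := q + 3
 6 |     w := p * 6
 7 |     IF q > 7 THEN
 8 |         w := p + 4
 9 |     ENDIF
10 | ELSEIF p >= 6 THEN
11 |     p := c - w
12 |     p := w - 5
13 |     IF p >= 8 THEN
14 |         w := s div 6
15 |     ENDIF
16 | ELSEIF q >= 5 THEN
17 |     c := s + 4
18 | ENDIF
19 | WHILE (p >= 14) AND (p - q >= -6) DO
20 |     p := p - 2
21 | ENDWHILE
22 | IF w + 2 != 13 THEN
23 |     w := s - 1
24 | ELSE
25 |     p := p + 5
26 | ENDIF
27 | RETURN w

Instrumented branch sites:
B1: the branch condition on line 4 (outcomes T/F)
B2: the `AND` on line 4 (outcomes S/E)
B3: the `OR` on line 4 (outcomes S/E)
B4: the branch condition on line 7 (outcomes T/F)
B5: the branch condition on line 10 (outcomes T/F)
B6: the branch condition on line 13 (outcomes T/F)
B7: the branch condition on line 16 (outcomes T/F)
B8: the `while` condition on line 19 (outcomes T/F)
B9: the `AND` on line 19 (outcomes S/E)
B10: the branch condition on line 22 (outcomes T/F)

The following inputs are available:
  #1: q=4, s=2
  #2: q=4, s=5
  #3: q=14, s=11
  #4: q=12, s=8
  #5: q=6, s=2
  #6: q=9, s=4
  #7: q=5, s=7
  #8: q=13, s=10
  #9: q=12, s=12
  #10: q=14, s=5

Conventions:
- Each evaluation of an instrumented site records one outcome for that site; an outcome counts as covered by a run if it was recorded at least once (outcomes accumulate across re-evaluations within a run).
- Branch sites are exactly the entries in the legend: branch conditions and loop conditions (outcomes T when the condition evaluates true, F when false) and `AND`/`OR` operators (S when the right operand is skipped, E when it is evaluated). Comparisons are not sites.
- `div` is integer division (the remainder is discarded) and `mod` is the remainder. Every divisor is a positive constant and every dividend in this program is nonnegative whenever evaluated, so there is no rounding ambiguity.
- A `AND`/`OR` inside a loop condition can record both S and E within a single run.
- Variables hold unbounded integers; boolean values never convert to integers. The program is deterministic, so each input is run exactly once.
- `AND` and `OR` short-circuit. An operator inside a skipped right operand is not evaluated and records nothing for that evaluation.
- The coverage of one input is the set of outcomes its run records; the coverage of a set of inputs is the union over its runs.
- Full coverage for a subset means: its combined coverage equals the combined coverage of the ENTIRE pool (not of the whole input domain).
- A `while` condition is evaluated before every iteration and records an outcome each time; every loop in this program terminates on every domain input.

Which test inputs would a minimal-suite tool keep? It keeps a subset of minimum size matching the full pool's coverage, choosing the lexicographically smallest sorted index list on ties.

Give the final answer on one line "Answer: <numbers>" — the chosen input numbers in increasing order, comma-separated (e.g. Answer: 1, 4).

run #1 (q=4, s=2) records B1=T, B2=E, B3=E, B4=F, B8=F, B9=S, B10=T
run #2 (q=4, s=5) records B1=T, B2=E, B3=E, B4=F, B8=F, B9=S, B10=T
run #3 (q=14, s=11) records B1=T, B2=E, B3=E, B4=T, B8=F, B9=S, B10=T
run #4 (q=12, s=8) records B1=T, B2=E, B3=E, B4=T, B8=F, B9=S, B10=T
run #5 (q=6, s=2) records B1=T, B2=E, B3=E, B4=F, B8=F, B9=S, B10=T
run #6 (q=9, s=4) records B1=F, B2=S, B5=F, B7=T, B8=F, B9=S, B10=T
run #7 (q=5, s=7) records B1=F, B2=S, B5=F, B7=T, B8=F, B9=S, B10=T
run #8 (q=13, s=10) records B1=F, B2=S, B5=T, B6=T, B8=F, B9=S, B10=T
run #9 (q=12, s=12) records B1=T, B2=E, B3=E, B4=T, B8=F, B9=S, B10=T
run #10 (q=14, s=5) records B1=T, B2=E, B3=E, B4=T, B8=F, B9=S, B10=T
union over all inputs: B1=T, B1=F, B2=S, B2=E, B3=E, B4=T, B4=F, B5=T, B5=F, B6=T, B7=T, B8=F, B9=S, B10=T (14 outcomes)
no size-1 subset reaches all 14 outcomes (best union: 7/14)
no size-2 subset reaches all 14 outcomes (best union: 11/14)
no size-3 subset reaches all 14 outcomes (best union: 13/14)
inputs {1, 3, 6, 8} (size 4) cover everything; no size-4 subset with a lexicographically smaller index list covers all 14

Answer: 1, 3, 6, 8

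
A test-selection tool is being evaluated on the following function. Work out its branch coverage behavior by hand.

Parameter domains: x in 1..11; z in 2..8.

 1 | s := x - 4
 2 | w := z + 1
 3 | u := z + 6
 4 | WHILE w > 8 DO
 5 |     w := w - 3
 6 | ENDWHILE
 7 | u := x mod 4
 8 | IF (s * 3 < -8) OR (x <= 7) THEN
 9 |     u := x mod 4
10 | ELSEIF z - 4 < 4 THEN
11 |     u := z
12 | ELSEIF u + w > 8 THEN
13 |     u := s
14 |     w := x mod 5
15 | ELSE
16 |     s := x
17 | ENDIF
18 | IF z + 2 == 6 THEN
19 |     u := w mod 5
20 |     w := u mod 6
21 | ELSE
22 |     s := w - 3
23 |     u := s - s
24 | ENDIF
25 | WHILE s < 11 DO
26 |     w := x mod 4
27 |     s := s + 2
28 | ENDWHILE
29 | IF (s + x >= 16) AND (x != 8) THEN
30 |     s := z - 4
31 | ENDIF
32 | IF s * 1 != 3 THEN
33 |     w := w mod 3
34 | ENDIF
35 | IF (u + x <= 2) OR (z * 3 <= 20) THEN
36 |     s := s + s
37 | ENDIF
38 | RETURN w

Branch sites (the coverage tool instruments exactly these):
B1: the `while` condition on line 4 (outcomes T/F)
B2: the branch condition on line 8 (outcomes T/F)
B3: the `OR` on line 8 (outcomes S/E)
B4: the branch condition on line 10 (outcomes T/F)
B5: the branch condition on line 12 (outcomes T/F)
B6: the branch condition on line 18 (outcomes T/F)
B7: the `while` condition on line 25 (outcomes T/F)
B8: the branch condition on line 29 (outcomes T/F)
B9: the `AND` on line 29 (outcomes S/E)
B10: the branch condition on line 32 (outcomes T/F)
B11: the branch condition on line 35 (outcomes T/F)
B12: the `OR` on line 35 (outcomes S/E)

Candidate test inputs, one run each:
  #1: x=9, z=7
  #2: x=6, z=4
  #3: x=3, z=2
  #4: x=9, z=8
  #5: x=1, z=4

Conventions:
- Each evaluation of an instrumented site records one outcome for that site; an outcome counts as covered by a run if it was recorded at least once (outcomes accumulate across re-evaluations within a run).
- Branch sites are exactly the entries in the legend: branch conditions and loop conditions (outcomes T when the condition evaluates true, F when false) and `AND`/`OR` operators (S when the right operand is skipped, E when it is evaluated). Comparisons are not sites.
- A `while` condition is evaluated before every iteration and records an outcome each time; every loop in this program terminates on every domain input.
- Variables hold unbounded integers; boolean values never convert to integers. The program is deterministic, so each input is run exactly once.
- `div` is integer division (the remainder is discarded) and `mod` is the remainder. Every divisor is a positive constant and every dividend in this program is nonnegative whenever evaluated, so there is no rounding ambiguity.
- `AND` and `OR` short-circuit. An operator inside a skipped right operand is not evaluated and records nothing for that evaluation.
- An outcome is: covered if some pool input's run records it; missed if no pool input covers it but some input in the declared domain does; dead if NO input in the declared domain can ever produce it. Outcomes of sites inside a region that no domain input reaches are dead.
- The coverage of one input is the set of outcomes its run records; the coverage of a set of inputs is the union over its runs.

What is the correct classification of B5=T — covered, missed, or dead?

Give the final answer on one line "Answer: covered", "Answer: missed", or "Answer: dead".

no pool input records B5=T
but domain input (x=11, z=8) does record it -> reachable, so missed

Answer: missed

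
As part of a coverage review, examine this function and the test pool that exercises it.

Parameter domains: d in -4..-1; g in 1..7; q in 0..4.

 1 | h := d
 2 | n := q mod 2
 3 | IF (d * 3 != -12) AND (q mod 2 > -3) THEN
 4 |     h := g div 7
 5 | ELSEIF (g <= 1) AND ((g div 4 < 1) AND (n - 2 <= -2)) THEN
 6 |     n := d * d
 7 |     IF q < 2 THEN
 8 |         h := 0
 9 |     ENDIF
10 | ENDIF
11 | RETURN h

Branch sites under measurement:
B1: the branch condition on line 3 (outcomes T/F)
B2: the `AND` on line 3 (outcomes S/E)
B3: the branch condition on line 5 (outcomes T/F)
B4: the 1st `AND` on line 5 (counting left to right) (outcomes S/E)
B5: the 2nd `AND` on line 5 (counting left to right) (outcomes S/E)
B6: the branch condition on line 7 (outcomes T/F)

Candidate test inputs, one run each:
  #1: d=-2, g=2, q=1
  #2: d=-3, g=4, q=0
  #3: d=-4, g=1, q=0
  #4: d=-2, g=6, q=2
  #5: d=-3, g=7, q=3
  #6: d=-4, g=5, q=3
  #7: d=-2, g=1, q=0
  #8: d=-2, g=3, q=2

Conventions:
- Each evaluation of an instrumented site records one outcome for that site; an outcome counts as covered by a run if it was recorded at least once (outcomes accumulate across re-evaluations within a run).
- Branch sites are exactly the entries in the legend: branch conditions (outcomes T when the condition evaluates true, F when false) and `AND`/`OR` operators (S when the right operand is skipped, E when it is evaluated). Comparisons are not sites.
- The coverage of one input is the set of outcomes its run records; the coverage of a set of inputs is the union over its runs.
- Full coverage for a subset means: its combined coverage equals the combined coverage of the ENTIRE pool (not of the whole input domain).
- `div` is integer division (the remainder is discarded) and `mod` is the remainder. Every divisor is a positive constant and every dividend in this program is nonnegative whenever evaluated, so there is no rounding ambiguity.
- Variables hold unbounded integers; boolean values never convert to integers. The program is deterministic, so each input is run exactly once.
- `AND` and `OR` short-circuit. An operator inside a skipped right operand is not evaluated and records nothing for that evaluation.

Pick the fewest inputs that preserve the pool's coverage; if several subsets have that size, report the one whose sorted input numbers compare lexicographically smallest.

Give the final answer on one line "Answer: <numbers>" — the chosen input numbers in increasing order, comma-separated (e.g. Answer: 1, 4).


input #1, d=-2, g=2, q=1: events B2->E, B1->T; outcomes B1=T, B2=E
input #2, d=-3, g=4, q=0: events B2->E, B1->T; outcomes B1=T, B2=E
input #3, d=-4, g=1, q=0: events B2->S, B1->F, B4->E, B5->E, B3->T, B6->T; outcomes B1=F, B2=S, B3=T, B4=E, B5=E, B6=T
input #4, d=-2, g=6, q=2: events B2->E, B1->T; outcomes B1=T, B2=E
input #5, d=-3, g=7, q=3: events B2->E, B1->T; outcomes B1=T, B2=E
input #6, d=-4, g=5, q=3: events B2->S, B1->F, B4->S, B3->F; outcomes B1=F, B2=S, B3=F, B4=S
input #7, d=-2, g=1, q=0: events B2->E, B1->T; outcomes B1=T, B2=E
input #8, d=-2, g=3, q=2: events B2->E, B1->T; outcomes B1=T, B2=E
together the pool reaches 10 outcomes: B1=T, B1=F, B2=S, B2=E, B3=T, B3=F, B4=S, B4=E, B5=E, B6=T
every size-1 subset falls short of the 10 outcomes (best: 6/10)
every size-2 subset falls short of the 10 outcomes (best: 8/10)
at size 3, {1, 3, 6} reaches all 10 outcomes; every lexicographically earlier size-3 subset fails
Answer: 1, 3, 6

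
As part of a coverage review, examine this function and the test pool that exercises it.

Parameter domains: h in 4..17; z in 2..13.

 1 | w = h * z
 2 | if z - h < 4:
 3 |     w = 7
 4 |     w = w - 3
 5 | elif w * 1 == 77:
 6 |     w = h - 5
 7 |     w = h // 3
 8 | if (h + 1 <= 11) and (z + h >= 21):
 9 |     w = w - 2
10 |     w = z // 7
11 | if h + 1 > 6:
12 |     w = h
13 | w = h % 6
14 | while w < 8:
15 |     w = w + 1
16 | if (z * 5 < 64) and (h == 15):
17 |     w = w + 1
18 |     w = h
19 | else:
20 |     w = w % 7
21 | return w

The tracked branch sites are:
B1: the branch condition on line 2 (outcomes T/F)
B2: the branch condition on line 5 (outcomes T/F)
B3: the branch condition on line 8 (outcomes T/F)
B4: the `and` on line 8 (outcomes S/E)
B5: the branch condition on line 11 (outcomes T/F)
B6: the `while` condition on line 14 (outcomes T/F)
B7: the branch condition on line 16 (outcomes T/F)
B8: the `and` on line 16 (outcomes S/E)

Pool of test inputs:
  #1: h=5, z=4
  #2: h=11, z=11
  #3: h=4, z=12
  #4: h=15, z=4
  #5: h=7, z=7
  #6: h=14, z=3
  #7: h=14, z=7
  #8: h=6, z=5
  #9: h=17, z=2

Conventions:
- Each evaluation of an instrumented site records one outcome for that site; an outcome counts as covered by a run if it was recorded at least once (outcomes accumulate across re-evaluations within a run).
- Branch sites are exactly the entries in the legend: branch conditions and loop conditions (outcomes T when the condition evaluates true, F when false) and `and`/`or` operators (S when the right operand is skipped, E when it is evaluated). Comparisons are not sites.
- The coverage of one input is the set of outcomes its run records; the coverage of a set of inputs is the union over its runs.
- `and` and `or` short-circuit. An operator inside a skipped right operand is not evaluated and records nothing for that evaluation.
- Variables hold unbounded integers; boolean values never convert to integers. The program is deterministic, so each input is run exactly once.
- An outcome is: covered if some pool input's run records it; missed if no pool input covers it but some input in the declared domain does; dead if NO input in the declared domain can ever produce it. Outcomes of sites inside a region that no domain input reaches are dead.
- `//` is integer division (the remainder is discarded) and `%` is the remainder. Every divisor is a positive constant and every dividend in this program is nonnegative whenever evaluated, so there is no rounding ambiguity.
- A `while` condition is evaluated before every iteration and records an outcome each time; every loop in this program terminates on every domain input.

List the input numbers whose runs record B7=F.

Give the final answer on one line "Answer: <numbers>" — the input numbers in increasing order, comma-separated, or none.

input #1 (h=5, z=4): records B7=F
input #2 (h=11, z=11): records B7=F
input #3 (h=4, z=12): records B7=F
input #4 (h=15, z=4): does not record B7=F
input #5 (h=7, z=7): records B7=F
input #6 (h=14, z=3): records B7=F
input #7 (h=14, z=7): records B7=F
input #8 (h=6, z=5): records B7=F
input #9 (h=17, z=2): records B7=F

Answer: 1, 2, 3, 5, 6, 7, 8, 9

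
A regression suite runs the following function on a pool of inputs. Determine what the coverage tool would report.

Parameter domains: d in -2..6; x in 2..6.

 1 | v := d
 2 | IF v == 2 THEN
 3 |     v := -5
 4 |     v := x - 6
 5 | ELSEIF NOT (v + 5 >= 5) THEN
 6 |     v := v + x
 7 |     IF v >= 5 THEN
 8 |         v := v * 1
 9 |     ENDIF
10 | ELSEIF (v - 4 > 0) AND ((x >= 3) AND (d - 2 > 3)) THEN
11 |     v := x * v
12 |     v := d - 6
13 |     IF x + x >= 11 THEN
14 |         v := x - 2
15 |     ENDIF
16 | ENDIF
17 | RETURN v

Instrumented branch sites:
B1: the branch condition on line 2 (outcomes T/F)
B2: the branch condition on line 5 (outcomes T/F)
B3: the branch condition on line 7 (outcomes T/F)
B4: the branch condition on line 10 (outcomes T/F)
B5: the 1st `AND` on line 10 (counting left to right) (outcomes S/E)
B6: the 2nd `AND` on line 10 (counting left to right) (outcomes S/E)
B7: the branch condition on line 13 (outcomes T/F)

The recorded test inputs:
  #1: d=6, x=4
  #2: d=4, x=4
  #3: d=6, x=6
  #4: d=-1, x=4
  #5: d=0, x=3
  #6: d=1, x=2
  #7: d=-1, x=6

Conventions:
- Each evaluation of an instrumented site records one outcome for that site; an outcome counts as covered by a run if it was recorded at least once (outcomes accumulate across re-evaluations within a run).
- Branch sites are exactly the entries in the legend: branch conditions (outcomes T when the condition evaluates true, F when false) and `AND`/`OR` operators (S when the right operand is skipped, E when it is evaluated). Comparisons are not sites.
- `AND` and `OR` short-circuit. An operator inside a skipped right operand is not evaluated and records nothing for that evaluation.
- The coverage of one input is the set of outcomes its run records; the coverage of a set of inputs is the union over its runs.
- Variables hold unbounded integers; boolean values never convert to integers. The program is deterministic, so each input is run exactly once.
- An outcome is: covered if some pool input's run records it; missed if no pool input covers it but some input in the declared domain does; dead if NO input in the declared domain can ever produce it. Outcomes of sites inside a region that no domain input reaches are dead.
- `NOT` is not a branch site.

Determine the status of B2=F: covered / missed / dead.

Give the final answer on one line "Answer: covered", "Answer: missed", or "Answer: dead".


B2=F is recorded by pool input(s) 1, 2, 3, 5, 6 -> covered
Answer: covered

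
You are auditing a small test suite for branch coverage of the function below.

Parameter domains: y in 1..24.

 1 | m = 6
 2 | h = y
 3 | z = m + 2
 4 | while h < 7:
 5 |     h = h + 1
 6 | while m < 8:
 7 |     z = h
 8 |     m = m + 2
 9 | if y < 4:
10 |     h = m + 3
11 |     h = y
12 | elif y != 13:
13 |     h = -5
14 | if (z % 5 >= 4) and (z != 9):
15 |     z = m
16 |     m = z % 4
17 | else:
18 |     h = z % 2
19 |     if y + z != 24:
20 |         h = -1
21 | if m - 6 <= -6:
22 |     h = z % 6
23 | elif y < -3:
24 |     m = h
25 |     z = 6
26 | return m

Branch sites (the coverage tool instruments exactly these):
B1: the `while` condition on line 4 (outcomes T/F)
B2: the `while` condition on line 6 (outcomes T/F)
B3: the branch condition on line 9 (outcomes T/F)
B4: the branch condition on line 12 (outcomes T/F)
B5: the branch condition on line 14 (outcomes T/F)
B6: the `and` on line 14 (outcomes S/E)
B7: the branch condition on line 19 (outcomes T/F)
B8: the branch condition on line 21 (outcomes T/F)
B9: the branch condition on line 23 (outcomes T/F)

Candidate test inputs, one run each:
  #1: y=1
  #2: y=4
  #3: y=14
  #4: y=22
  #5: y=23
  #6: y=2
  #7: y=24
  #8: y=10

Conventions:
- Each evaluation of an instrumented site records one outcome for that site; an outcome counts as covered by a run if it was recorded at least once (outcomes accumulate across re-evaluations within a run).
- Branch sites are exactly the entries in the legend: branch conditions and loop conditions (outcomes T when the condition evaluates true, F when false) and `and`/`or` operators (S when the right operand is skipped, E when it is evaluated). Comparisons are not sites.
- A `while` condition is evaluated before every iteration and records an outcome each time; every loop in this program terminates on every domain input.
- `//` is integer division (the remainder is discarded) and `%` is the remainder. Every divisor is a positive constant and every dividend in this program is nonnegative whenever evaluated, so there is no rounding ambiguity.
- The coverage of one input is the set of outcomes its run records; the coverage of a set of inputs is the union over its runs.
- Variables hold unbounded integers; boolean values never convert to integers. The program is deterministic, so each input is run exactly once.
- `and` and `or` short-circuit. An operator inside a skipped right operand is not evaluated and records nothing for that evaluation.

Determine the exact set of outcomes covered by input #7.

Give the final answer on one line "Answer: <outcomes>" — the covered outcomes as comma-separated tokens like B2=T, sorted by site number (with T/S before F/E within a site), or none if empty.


Tracing the run of input #7 (y=24):
  B1->F, B2->T, B2->F, B3->F, B4->T, B6->E, B5->T, B8->T
distinct outcomes covered: B1=F, B2=T, B2=F, B3=F, B4=T, B5=T, B6=E, B8=T
Answer: B1=F, B2=T, B2=F, B3=F, B4=T, B5=T, B6=E, B8=T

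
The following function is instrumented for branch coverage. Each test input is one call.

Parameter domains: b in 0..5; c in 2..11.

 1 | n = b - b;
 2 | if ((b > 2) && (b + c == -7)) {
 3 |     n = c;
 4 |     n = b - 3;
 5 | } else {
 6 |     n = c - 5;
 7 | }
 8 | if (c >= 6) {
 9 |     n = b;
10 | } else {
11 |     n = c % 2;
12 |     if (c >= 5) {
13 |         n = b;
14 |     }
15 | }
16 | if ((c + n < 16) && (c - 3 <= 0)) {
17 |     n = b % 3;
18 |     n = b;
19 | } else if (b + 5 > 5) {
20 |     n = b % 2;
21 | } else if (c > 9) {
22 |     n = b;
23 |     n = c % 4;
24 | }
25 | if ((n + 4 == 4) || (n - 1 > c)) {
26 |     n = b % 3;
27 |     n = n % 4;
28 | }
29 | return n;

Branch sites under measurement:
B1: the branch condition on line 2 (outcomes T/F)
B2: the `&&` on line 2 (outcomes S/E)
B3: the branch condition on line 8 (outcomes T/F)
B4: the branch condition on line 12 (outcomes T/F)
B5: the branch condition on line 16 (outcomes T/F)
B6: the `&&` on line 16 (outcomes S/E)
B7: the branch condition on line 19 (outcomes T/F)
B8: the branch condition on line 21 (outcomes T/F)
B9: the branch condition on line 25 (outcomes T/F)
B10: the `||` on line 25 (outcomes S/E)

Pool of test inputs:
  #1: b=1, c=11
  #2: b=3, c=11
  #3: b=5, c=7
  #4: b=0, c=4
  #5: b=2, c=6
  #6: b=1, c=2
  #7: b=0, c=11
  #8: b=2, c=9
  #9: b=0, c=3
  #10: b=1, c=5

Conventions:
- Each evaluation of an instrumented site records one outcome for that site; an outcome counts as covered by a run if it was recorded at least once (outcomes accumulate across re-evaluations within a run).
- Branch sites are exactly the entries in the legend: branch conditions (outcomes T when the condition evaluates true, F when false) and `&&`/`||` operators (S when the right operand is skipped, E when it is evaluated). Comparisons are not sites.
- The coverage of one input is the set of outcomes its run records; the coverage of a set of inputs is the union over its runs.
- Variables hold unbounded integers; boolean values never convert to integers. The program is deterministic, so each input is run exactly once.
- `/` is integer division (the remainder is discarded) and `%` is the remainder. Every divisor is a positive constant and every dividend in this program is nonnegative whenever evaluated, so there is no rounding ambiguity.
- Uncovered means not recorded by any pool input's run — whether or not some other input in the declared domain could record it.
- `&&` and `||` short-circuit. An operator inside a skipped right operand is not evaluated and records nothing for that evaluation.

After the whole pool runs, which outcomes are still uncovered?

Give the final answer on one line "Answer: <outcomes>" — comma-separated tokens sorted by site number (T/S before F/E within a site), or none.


#1 (b=1, c=11) -> B2->S, B1->F, B3->T, B6->E, B5->F, B7->T, B10->E, B9->F; covered: B1=F, B2=S, B3=T, B5=F, B6=E, B7=T, B9=F, B10=E
#2 (b=3, c=11) -> B2->E, B1->F, B3->T, B6->E, B5->F, B7->T, B10->E, B9->F; covered: B1=F, B2=E, B3=T, B5=F, B6=E, B7=T, B9=F, B10=E
#3 (b=5, c=7) -> B2->E, B1->F, B3->T, B6->E, B5->F, B7->T, B10->E, B9->F; covered: B1=F, B2=E, B3=T, B5=F, B6=E, B7=T, B9=F, B10=E
#4 (b=0, c=4) -> B2->S, B1->F, B3->F, B4->F, B6->E, B5->F, B7->F, B8->F, B10->S, B9->T; covered: B1=F, B2=S, B3=F, B4=F, B5=F, B6=E, B7=F, B8=F, B9=T, B10=S
#5 (b=2, c=6) -> B2->S, B1->F, B3->T, B6->E, B5->F, B7->T, B10->S, B9->T; covered: B1=F, B2=S, B3=T, B5=F, B6=E, B7=T, B9=T, B10=S
#6 (b=1, c=2) -> B2->S, B1->F, B3->F, B4->F, B6->E, B5->T, B10->E, B9->F; covered: B1=F, B2=S, B3=F, B4=F, B5=T, B6=E, B9=F, B10=E
#7 (b=0, c=11) -> B2->S, B1->F, B3->T, B6->E, B5->F, B7->F, B8->T, B10->E, B9->F; covered: B1=F, B2=S, B3=T, B5=F, B6=E, B7=F, B8=T, B9=F, B10=E
#8 (b=2, c=9) -> B2->S, B1->F, B3->T, B6->E, B5->F, B7->T, B10->S, B9->T; covered: B1=F, B2=S, B3=T, B5=F, B6=E, B7=T, B9=T, B10=S
#9 (b=0, c=3) -> B2->S, B1->F, B3->F, B4->F, B6->E, B5->T, B10->S, B9->T; covered: B1=F, B2=S, B3=F, B4=F, B5=T, B6=E, B9=T, B10=S
#10 (b=1, c=5) -> B2->S, B1->F, B3->F, B4->T, B6->E, B5->F, B7->T, B10->E, B9->F; covered: B1=F, B2=S, B3=F, B4=T, B5=F, B6=E, B7=T, B9=F, B10=E
union over the pool: B1=F, B2=S, B2=E, B3=T, B3=F, B4=T, B4=F, B5=T, B5=F, B6=E, B7=T, B7=F, B8=T, B8=F, B9=T, B9=F, B10=S, B10=E
uncovered (2 of 20): B1=T, B6=S
Answer: B1=T, B6=S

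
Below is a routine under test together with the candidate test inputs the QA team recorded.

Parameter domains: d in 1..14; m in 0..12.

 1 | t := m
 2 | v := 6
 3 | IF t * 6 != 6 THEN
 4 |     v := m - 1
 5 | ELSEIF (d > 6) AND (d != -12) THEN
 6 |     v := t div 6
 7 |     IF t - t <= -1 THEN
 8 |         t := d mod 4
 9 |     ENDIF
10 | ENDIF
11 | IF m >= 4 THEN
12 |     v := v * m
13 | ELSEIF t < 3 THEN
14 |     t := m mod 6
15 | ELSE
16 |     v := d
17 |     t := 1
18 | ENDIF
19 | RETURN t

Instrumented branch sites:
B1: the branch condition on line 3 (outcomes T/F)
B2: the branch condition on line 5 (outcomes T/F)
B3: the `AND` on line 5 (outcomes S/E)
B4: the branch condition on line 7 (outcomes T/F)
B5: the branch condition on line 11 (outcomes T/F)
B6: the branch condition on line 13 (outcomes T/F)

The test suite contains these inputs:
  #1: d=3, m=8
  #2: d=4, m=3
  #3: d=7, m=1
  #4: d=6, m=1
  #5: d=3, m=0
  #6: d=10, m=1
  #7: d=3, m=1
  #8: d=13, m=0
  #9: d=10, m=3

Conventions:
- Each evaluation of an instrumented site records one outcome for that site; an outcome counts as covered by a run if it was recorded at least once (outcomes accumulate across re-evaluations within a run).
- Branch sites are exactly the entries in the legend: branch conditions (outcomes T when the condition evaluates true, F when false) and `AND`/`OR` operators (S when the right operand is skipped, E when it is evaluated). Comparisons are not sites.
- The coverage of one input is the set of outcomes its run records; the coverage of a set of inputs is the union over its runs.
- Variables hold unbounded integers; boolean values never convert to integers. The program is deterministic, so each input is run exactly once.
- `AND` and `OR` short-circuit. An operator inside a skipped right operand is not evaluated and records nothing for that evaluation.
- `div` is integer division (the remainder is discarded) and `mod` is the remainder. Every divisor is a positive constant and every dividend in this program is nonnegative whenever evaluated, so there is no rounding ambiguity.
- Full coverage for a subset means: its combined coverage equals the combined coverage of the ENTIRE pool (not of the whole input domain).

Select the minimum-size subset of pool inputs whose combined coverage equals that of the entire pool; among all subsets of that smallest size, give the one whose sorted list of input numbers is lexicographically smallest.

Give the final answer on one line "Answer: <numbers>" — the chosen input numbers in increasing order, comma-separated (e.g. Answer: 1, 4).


input #1 (d=3, m=8): events B1->T, B5->T; covers B1=T, B5=T
input #2 (d=4, m=3): events B1->T, B5->F, B6->F; covers B1=T, B5=F, B6=F
input #3 (d=7, m=1): events B1->F, B3->E, B2->T, B4->F, B5->F, B6->T; covers B1=F, B2=T, B3=E, B4=F, B5=F, B6=T
input #4 (d=6, m=1): events B1->F, B3->S, B2->F, B5->F, B6->T; covers B1=F, B2=F, B3=S, B5=F, B6=T
input #5 (d=3, m=0): events B1->T, B5->F, B6->T; covers B1=T, B5=F, B6=T
input #6 (d=10, m=1): events B1->F, B3->E, B2->T, B4->F, B5->F, B6->T; covers B1=F, B2=T, B3=E, B4=F, B5=F, B6=T
input #7 (d=3, m=1): events B1->F, B3->S, B2->F, B5->F, B6->T; covers B1=F, B2=F, B3=S, B5=F, B6=T
input #8 (d=13, m=0): events B1->T, B5->F, B6->T; covers B1=T, B5=F, B6=T
input #9 (d=10, m=3): events B1->T, B5->F, B6->F; covers B1=T, B5=F, B6=F
pool-wide coverage (11 outcomes): B1=T, B1=F, B2=T, B2=F, B3=S, B3=E, B4=F, B5=T, B5=F, B6=T, B6=F
every size-1 subset falls short of the 11 outcomes (best: 6/11)
every size-2 subset falls short of the 11 outcomes (best: 8/11)
every size-3 subset falls short of the 11 outcomes (best: 10/11)
the canonical winner is {1, 2, 3, 4}: size 4, full 11-outcome coverage, earliest index list among size-4 covers
Answer: 1, 2, 3, 4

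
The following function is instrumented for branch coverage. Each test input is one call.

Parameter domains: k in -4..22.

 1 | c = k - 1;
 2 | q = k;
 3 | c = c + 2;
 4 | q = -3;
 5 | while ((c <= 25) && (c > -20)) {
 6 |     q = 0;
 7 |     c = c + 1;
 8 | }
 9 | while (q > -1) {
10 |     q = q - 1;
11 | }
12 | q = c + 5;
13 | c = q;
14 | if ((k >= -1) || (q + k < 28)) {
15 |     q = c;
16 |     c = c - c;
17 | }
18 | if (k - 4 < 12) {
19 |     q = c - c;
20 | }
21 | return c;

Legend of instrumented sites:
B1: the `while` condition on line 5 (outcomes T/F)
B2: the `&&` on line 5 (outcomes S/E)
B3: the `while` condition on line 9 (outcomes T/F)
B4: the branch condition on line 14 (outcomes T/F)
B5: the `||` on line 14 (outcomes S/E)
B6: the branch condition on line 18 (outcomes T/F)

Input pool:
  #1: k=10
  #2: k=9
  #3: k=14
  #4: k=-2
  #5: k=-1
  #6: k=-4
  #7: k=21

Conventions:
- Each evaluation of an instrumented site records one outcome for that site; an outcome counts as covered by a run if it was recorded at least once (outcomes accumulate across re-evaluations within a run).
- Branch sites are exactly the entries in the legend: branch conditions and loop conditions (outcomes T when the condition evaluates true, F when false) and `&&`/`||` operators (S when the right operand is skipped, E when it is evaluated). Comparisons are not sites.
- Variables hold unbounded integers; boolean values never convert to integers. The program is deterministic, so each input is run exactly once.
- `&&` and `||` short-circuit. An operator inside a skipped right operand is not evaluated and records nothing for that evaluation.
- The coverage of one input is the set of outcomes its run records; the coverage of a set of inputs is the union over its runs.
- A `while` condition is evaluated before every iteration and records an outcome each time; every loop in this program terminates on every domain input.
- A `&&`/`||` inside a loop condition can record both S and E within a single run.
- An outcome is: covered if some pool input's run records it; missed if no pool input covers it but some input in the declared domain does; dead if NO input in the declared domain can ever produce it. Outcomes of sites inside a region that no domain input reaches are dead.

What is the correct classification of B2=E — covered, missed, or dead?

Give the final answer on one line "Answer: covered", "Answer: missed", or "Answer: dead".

B2=E is recorded by pool input(s) 1, 2, 3, 4, 5, 6, 7 -> covered

Answer: covered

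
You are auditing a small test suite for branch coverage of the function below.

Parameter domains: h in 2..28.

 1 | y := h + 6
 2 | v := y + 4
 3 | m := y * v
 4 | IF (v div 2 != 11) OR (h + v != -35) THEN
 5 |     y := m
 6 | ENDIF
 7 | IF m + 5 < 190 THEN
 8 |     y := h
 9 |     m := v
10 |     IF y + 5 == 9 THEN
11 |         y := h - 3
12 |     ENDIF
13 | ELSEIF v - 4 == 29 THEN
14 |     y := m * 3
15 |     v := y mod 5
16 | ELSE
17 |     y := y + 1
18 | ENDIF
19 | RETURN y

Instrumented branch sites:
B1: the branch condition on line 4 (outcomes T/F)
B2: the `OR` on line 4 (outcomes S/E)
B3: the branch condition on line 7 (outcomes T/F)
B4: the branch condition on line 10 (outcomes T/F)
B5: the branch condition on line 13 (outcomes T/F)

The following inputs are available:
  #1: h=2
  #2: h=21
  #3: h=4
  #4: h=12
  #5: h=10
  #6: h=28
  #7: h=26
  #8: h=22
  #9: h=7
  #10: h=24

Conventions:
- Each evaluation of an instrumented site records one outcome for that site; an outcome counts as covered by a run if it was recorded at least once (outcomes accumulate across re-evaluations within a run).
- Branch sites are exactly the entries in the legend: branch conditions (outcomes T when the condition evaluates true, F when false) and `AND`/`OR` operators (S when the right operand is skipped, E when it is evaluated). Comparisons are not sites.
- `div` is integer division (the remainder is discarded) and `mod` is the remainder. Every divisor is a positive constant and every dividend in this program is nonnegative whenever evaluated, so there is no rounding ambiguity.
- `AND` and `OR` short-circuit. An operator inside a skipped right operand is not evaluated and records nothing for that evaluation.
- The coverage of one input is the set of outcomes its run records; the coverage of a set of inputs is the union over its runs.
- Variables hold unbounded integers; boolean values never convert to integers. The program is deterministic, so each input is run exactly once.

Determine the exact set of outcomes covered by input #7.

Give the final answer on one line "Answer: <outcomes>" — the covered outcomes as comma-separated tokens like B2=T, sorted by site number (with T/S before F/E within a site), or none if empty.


Running input #7 (h=26), event by event:
  B2->S, B1->T, B3->F, B5->F
deduplicating events, the covered set is: B1=T, B2=S, B3=F, B5=F
Answer: B1=T, B2=S, B3=F, B5=F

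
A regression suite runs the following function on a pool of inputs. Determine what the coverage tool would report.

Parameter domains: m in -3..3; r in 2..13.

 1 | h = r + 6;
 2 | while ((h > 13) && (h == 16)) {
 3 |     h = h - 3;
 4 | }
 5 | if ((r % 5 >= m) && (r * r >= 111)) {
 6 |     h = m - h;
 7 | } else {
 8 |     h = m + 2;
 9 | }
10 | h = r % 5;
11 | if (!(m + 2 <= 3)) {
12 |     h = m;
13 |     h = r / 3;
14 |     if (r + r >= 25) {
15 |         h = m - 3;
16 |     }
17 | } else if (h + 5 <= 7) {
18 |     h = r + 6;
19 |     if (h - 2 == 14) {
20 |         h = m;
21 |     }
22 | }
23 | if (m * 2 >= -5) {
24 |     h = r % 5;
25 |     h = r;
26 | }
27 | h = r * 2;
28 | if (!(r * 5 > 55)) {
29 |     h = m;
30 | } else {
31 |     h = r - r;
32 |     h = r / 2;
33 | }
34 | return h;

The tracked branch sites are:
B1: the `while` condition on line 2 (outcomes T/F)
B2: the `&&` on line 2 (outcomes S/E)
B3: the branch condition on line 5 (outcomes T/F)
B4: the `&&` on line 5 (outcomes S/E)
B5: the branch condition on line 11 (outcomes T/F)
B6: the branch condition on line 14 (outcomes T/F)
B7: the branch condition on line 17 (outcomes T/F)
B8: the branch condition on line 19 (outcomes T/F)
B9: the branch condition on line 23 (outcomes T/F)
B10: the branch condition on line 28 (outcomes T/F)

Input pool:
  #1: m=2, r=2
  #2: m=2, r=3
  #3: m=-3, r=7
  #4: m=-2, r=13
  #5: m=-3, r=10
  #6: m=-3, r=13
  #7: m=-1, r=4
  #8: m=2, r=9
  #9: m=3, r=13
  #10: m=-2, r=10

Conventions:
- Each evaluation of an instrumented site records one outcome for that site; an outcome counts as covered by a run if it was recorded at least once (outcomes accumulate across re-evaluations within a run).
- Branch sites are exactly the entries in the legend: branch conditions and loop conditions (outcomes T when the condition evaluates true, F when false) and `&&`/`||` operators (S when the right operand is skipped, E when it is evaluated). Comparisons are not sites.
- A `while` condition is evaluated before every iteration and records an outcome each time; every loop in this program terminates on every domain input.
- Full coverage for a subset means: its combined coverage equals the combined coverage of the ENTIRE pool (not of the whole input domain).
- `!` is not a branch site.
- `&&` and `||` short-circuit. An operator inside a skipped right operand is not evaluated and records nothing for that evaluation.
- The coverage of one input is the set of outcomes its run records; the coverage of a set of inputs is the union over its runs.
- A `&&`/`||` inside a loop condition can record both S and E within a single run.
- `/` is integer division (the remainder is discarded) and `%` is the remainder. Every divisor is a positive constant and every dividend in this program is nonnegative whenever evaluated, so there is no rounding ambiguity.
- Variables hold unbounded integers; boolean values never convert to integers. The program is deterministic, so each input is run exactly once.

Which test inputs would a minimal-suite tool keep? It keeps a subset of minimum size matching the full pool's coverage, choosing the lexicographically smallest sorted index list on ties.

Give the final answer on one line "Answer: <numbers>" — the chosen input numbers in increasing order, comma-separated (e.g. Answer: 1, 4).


run #1 (m=2, r=2) runs B2->S, B1->F, B4->E, B3->F, B5->T, B6->F, B9->T, B10->T; records B1=F, B2=S, B3=F, B4=E, B5=T, B6=F, B9=T, B10=T
run #2 (m=2, r=3) runs B2->S, B1->F, B4->E, B3->F, B5->T, B6->F, B9->T, B10->T; records B1=F, B2=S, B3=F, B4=E, B5=T, B6=F, B9=T, B10=T
run #3 (m=-3, r=7) runs B2->S, B1->F, B4->E, B3->F, B5->F, B7->T, B8->F, B9->F, B10->T; records B1=F, B2=S, B3=F, B4=E, B5=F, B7=T, B8=F, B9=F, B10=T
run #4 (m=-2, r=13) runs B2->E, B1->F, B4->E, B3->T, B5->F, B7->F, B9->T, B10->F; records B1=F, B2=E, B3=T, B4=E, B5=F, B7=F, B9=T, B10=F
run #5 (m=-3, r=10) runs B2->E, B1->T, B2->S, B1->F, B4->E, B3->F, B5->F, B7->T, B8->T, B9->F, B10->T; records B1=T, B1=F, B2=S, B2=E, B3=F, B4=E, B5=F, B7=T, B8=T, B9=F, B10=T
run #6 (m=-3, r=13) runs B2->E, B1->F, B4->E, B3->T, B5->F, B7->F, B9->F, B10->F; records B1=F, B2=E, B3=T, B4=E, B5=F, B7=F, B9=F, B10=F
run #7 (m=-1, r=4) runs B2->S, B1->F, B4->E, B3->F, B5->F, B7->F, B9->T, B10->T; records B1=F, B2=S, B3=F, B4=E, B5=F, B7=F, B9=T, B10=T
run #8 (m=2, r=9) runs B2->E, B1->F, B4->E, B3->F, B5->T, B6->F, B9->T, B10->T; records B1=F, B2=E, B3=F, B4=E, B5=T, B6=F, B9=T, B10=T
run #9 (m=3, r=13) runs B2->E, B1->F, B4->E, B3->T, B5->T, B6->T, B9->T, B10->F; records B1=F, B2=E, B3=T, B4=E, B5=T, B6=T, B9=T, B10=F
run #10 (m=-2, r=10) runs B2->E, B1->T, B2->S, B1->F, B4->E, B3->F, B5->F, B7->T, B8->T, B9->T, B10->T; records B1=T, B1=F, B2=S, B2=E, B3=F, B4=E, B5=F, B7=T, B8=T, B9=T, B10=T
together the pool reaches 19 outcomes: B1=T, B1=F, B2=S, B2=E, B3=T, B3=F, B4=E, B5=T, B5=F, B6=T, B6=F, B7=T, B7=F, B8=T, B8=F, B9=T, B9=F, B10=T, B10=F
every size-1 subset falls short of the 19 outcomes (best: 11/19)
every size-2 subset falls short of the 19 outcomes (best: 16/19)
every size-3 subset falls short of the 19 outcomes (best: 17/19)
every size-4 subset falls short of the 19 outcomes (best: 18/19)
size 5: inputs {1, 3, 4, 5, 9} cover all 19 outcomes, and no lexicographically smaller subset of this size does
Answer: 1, 3, 4, 5, 9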